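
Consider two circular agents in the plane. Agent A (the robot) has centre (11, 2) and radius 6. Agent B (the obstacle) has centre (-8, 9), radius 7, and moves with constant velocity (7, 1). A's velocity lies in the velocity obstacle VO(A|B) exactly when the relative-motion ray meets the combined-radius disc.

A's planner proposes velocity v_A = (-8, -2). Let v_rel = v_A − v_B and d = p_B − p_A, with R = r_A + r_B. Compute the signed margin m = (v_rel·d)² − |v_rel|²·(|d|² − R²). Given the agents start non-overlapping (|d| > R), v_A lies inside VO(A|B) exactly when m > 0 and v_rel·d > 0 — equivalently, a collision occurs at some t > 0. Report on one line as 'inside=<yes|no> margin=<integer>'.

d = (-19, 7),  |d|² = 410;  R = 6+7 = 13,  c = 410−13² = 241
v_rel = (-15, -3),  |v_rel|² = 234;  v_rel·d = (-15)·(-19) + (-3)·(7) = 264
234·t² − 528·t + 241 = 0  ⇒  m = 264² − 234·241 = 13302
m = 13302 > 0,  v_rel·d = 264 > 0  ⇒  inside

inside=yes margin=13302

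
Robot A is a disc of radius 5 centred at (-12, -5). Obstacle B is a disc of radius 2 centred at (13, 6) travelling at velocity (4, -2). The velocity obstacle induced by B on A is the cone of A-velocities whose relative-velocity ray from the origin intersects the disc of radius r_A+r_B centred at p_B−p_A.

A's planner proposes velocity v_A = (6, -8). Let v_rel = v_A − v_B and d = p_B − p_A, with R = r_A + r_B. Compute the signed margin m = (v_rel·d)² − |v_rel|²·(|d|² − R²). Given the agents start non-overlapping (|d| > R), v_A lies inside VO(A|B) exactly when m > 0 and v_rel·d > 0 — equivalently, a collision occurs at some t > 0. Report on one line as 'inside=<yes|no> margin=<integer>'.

d = (25, 11),  |d|² = 746;  R = 5+2 = 7,  c = 746−7² = 697
v_rel = (2, -6),  |v_rel|² = 40;  v_rel·d = (2)·(25) + (-6)·(11) = -16
40·t² + 32·t + 697 = 0  ⇒  m = (-16)² − 40·697 = -27624
m = -27624 < 0,  v_rel·d = -16 < 0  ⇒  outside

inside=no margin=-27624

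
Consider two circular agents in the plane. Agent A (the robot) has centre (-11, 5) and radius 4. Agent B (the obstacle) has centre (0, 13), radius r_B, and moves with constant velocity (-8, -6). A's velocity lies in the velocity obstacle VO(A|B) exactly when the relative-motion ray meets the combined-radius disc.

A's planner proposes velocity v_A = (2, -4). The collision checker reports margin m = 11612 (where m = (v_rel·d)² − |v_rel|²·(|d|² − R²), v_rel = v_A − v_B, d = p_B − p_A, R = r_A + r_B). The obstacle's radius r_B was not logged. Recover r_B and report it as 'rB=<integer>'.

m = 11612
d = (11, 8);  v_rel = (10, 2),  |v_rel|² = 104
v_rel×d = (10)·(8) − (2)·(11) = 58
since m = R²·104 − 58²:  R² = (3364 + 11612) / 104 = 144
R = √144 = 12  ⇒  r_B = 12 − 4 = 8

rB=8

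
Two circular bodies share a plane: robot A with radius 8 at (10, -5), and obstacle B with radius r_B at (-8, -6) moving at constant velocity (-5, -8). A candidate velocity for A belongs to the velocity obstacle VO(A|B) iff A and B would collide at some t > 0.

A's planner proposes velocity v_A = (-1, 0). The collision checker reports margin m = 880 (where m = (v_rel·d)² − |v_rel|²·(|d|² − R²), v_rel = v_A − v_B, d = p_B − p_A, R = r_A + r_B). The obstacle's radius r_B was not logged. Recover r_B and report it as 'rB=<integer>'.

m = 880
d = (-18, -1);  v_rel = (4, 8),  |v_rel|² = 80
v_rel×d = (4)·(-1) − (8)·(-18) = 140
since m = R²·80 − 140²:  R² = (19600 + 880) / 80 = 256
R = √256 = 16  ⇒  r_B = 16 − 8 = 8

rB=8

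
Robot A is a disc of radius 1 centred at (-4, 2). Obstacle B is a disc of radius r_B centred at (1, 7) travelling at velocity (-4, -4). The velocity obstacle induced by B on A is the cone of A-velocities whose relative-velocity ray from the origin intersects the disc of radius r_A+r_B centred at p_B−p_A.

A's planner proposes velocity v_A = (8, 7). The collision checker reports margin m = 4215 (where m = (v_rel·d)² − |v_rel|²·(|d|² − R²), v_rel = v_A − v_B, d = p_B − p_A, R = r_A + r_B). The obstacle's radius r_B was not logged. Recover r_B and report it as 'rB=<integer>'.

m = 4215
d = (5, 5);  v_rel = (12, 11),  |v_rel|² = 265
v_rel×d = (12)·(5) − (11)·(5) = 5
since m = R²·265 − 5²:  R² = (25 + 4215) / 265 = 16
R = √16 = 4  ⇒  r_B = 4 − 1 = 3

rB=3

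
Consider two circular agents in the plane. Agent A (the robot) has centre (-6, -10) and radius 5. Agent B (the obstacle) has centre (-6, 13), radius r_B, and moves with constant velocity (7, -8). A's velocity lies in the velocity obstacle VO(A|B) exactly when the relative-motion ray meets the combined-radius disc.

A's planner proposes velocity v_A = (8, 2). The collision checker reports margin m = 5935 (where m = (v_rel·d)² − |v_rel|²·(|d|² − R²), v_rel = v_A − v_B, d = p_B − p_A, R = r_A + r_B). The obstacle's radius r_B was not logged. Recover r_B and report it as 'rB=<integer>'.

m = 5935
d = (0, 23);  v_rel = (1, 10),  |v_rel|² = 101
v_rel×d = (1)·(23) − (10)·(0) = 23
since m = R²·101 − 23²:  R² = (529 + 5935) / 101 = 64
R = √64 = 8  ⇒  r_B = 8 − 5 = 3

rB=3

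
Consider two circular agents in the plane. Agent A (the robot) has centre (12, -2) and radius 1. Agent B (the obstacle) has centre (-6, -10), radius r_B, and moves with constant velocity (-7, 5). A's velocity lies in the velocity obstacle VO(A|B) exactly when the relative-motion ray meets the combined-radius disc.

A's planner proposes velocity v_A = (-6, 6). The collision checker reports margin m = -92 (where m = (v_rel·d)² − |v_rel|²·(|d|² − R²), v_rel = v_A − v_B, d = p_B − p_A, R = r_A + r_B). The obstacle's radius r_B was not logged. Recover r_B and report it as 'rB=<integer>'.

m = -92
d = (-18, -8);  v_rel = (1, 1),  |v_rel|² = 2
v_rel×d = (1)·(-8) − (1)·(-18) = 10
since m = R²·2 − 10²:  R² = (100 + -92) / 2 = 4
R = √4 = 2  ⇒  r_B = 2 − 1 = 1

rB=1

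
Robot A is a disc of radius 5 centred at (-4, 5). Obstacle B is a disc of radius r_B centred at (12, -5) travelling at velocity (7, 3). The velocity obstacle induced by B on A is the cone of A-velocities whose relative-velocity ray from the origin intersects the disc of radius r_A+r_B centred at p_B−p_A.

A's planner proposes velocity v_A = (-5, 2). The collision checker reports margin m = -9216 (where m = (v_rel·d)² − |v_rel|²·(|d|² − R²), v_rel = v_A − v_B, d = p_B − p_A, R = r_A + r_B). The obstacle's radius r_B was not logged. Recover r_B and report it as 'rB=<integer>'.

m = -9216
d = (16, -10);  v_rel = (-12, -1),  |v_rel|² = 145
v_rel×d = (-12)·(-10) − (-1)·(16) = 136
since m = R²·145 − 136²:  R² = (18496 + -9216) / 145 = 64
R = √64 = 8  ⇒  r_B = 8 − 5 = 3

rB=3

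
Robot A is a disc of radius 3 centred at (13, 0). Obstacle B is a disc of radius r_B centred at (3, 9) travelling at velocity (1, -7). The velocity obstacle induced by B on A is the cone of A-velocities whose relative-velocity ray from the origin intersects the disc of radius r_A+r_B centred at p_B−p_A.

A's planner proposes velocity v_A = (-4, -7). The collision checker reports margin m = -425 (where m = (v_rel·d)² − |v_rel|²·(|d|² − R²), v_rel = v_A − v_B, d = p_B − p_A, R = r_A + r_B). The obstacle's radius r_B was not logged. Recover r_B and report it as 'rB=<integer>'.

m = -425
d = (-10, 9);  v_rel = (-5, 0),  |v_rel|² = 25
v_rel×d = (-5)·(9) − (0)·(-10) = -45
since m = R²·25 − (-45)²:  R² = (2025 + -425) / 25 = 64
R = √64 = 8  ⇒  r_B = 8 − 3 = 5

rB=5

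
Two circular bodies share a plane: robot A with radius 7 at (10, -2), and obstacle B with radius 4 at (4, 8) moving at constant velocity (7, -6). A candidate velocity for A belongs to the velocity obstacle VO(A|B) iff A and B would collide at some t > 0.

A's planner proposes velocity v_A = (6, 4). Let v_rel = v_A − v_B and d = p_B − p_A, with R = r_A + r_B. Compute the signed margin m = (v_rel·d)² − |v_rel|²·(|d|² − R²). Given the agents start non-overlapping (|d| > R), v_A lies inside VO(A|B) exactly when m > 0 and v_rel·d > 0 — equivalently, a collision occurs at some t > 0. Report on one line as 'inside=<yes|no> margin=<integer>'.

d = (-6, 10),  |d|² = 136;  R = 7+4 = 11,  c = 136−11² = 15
v_rel = (-1, 10),  |v_rel|² = 101;  v_rel·d = (-1)·(-6) + (10)·(10) = 106
101·t² − 212·t + 15 = 0  ⇒  m = 106² − 101·15 = 9721
m = 9721 > 0,  v_rel·d = 106 > 0  ⇒  inside

inside=yes margin=9721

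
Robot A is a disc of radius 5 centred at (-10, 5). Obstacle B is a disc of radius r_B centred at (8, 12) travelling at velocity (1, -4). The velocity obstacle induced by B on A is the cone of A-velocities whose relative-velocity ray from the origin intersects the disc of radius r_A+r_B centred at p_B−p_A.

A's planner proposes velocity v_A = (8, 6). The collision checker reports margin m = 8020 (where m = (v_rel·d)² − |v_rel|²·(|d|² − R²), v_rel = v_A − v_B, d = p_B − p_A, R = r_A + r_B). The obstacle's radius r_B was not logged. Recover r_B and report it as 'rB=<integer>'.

m = 8020
d = (18, 7);  v_rel = (7, 10),  |v_rel|² = 149
v_rel×d = (7)·(7) − (10)·(18) = -131
since m = R²·149 − (-131)²:  R² = (17161 + 8020) / 149 = 169
R = √169 = 13  ⇒  r_B = 13 − 5 = 8

rB=8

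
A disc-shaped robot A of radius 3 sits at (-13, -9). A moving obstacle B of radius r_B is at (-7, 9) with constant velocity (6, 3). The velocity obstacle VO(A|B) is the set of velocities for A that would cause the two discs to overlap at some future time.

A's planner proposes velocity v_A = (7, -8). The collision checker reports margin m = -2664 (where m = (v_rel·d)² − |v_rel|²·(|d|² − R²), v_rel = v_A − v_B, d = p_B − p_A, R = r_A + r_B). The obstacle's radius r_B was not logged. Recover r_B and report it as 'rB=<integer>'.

m = -2664
d = (6, 18);  v_rel = (1, -11),  |v_rel|² = 122
v_rel×d = (1)·(18) − (-11)·(6) = 84
since m = R²·122 − 84²:  R² = (7056 + -2664) / 122 = 36
R = √36 = 6  ⇒  r_B = 6 − 3 = 3

rB=3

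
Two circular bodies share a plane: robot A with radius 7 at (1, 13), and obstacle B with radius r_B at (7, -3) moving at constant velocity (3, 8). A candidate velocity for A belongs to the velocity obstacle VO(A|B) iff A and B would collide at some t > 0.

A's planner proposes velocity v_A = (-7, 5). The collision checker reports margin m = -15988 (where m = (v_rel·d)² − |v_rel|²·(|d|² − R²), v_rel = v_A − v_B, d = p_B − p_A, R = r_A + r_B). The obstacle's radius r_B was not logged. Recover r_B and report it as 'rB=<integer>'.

m = -15988
d = (6, -16);  v_rel = (-10, -3),  |v_rel|² = 109
v_rel×d = (-10)·(-16) − (-3)·(6) = 178
since m = R²·109 − 178²:  R² = (31684 + -15988) / 109 = 144
R = √144 = 12  ⇒  r_B = 12 − 7 = 5

rB=5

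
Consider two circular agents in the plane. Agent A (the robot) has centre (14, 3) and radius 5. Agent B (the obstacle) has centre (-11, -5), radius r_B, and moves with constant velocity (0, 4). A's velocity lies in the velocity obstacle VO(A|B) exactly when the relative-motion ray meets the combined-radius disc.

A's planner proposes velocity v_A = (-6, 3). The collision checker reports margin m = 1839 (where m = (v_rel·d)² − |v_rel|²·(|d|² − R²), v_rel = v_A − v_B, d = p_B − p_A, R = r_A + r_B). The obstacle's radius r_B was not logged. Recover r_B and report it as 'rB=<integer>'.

m = 1839
d = (-25, -8);  v_rel = (-6, -1),  |v_rel|² = 37
v_rel×d = (-6)·(-8) − (-1)·(-25) = 23
since m = R²·37 − 23²:  R² = (529 + 1839) / 37 = 64
R = √64 = 8  ⇒  r_B = 8 − 5 = 3

rB=3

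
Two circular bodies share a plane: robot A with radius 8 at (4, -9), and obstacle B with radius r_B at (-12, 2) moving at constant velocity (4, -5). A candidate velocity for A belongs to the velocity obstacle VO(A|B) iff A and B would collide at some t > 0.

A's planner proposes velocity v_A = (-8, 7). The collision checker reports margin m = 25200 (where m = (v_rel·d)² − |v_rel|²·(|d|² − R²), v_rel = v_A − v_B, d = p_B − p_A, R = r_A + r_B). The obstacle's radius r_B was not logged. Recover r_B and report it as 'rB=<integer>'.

m = 25200
d = (-16, 11);  v_rel = (-12, 12),  |v_rel|² = 288
v_rel×d = (-12)·(11) − (12)·(-16) = 60
since m = R²·288 − 60²:  R² = (3600 + 25200) / 288 = 100
R = √100 = 10  ⇒  r_B = 10 − 8 = 2

rB=2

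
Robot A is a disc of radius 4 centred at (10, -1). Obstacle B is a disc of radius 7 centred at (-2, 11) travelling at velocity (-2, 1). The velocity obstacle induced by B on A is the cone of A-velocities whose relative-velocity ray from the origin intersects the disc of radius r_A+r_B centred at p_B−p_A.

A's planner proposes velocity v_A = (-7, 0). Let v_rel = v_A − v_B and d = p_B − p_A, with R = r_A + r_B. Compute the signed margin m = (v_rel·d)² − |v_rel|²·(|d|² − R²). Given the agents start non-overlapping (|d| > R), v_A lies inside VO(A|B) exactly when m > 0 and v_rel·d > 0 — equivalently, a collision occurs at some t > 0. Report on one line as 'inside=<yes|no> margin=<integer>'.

d = (-12, 12),  |d|² = 288;  R = 4+7 = 11,  c = 288−11² = 167
v_rel = (-5, -1),  |v_rel|² = 26;  v_rel·d = (-5)·(-12) + (-1)·(12) = 48
26·t² − 96·t + 167 = 0  ⇒  m = 48² − 26·167 = -2038
m = -2038 < 0,  v_rel·d = 48 > 0  ⇒  outside

inside=no margin=-2038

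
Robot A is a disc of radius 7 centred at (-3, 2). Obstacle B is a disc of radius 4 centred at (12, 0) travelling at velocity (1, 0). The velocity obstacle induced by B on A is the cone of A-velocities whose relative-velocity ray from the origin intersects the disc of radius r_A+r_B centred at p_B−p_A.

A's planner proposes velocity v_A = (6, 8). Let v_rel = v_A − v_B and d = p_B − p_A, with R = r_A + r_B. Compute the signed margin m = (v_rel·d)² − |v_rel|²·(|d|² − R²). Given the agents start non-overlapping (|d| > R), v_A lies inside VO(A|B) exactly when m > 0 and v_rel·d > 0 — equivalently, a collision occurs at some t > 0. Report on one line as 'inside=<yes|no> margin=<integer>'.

d = (15, -2),  |d|² = 229;  R = 7+4 = 11,  c = 229−11² = 108
v_rel = (5, 8),  |v_rel|² = 89;  v_rel·d = (5)·(15) + (8)·(-2) = 59
89·t² − 118·t + 108 = 0  ⇒  m = 59² − 89·108 = -6131
m = -6131 < 0,  v_rel·d = 59 > 0  ⇒  outside

inside=no margin=-6131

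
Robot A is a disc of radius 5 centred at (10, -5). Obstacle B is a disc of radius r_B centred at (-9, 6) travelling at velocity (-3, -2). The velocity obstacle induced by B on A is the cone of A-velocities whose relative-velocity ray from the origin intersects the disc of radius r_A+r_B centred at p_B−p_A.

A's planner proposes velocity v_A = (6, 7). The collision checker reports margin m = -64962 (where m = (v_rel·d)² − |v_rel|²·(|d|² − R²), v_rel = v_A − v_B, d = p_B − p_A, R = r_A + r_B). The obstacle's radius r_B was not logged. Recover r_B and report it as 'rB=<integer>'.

m = -64962
d = (-19, 11);  v_rel = (9, 9),  |v_rel|² = 162
v_rel×d = (9)·(11) − (9)·(-19) = 270
since m = R²·162 − 270²:  R² = (72900 + -64962) / 162 = 49
R = √49 = 7  ⇒  r_B = 7 − 5 = 2

rB=2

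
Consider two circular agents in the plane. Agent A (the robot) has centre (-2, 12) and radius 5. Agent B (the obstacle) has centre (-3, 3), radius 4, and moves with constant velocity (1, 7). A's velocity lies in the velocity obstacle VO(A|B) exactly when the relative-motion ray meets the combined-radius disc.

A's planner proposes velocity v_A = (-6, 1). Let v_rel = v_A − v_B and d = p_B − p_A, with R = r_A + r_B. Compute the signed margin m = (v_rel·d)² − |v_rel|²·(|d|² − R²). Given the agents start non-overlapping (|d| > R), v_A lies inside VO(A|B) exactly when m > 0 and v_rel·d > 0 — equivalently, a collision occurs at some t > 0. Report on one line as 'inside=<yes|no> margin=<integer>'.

d = (-1, -9),  |d|² = 82;  R = 5+4 = 9,  c = 82−9² = 1
v_rel = (-7, -6),  |v_rel|² = 85;  v_rel·d = (-7)·(-1) + (-6)·(-9) = 61
85·t² − 122·t + 1 = 0  ⇒  m = 61² − 85·1 = 3636
m = 3636 > 0,  v_rel·d = 61 > 0  ⇒  inside

inside=yes margin=3636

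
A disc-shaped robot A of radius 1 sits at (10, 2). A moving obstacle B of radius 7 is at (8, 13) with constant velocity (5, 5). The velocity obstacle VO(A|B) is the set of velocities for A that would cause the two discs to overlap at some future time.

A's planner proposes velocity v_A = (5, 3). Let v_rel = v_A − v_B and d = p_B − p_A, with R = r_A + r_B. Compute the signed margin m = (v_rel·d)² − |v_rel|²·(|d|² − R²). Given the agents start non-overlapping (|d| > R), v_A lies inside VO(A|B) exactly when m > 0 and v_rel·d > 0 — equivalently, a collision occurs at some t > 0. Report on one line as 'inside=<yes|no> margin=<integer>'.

d = (-2, 11),  |d|² = 125;  R = 1+7 = 8,  c = 125−8² = 61
v_rel = (0, -2),  |v_rel|² = 4;  v_rel·d = (0)·(-2) + (-2)·(11) = -22
4·t² + 44·t + 61 = 0  ⇒  m = (-22)² − 4·61 = 240
m = 240 > 0,  v_rel·d = -22 < 0  ⇒  outside

inside=no margin=240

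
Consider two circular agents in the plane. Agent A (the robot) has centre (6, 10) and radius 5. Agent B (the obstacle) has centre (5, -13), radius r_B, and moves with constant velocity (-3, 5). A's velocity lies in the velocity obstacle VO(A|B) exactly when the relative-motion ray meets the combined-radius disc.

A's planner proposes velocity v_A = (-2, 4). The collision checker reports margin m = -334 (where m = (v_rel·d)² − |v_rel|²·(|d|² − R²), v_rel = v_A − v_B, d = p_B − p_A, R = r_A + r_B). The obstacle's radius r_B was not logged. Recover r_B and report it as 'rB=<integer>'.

m = -334
d = (-1, -23);  v_rel = (1, -1),  |v_rel|² = 2
v_rel×d = (1)·(-23) − (-1)·(-1) = -24
since m = R²·2 − (-24)²:  R² = (576 + -334) / 2 = 121
R = √121 = 11  ⇒  r_B = 11 − 5 = 6

rB=6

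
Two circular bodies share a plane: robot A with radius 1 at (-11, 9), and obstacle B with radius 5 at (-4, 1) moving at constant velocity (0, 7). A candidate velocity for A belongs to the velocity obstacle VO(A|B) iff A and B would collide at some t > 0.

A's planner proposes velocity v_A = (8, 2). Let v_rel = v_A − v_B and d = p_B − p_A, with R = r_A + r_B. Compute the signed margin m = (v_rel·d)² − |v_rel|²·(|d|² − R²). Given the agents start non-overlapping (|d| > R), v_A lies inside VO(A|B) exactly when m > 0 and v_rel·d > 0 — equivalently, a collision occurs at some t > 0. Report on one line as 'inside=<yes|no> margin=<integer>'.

d = (7, -8),  |d|² = 113;  R = 1+5 = 6,  c = 113−6² = 77
v_rel = (8, -5),  |v_rel|² = 89;  v_rel·d = (8)·(7) + (-5)·(-8) = 96
89·t² − 192·t + 77 = 0  ⇒  m = 96² − 89·77 = 2363
m = 2363 > 0,  v_rel·d = 96 > 0  ⇒  inside

inside=yes margin=2363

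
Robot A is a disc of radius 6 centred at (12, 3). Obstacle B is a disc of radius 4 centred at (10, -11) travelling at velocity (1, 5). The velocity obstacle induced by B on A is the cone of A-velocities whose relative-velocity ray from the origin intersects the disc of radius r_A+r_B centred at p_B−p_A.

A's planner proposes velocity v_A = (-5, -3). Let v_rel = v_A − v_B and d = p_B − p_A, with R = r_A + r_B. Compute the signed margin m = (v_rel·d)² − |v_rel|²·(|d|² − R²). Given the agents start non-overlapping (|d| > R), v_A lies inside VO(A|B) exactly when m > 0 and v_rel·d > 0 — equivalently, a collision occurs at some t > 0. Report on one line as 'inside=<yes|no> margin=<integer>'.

d = (-2, -14),  |d|² = 200;  R = 6+4 = 10,  c = 200−10² = 100
v_rel = (-6, -8),  |v_rel|² = 100;  v_rel·d = (-6)·(-2) + (-8)·(-14) = 124
100·t² − 248·t + 100 = 0  ⇒  m = 124² − 100·100 = 5376
m = 5376 > 0,  v_rel·d = 124 > 0  ⇒  inside

inside=yes margin=5376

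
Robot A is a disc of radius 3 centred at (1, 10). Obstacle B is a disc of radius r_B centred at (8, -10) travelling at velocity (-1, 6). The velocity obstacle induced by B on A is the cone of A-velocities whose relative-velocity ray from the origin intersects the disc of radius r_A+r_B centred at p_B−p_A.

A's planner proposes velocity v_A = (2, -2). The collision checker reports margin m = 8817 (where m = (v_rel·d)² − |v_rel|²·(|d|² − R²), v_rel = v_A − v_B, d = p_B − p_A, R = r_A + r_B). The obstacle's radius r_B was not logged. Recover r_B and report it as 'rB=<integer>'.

m = 8817
d = (7, -20);  v_rel = (3, -8),  |v_rel|² = 73
v_rel×d = (3)·(-20) − (-8)·(7) = -4
since m = R²·73 − (-4)²:  R² = (16 + 8817) / 73 = 121
R = √121 = 11  ⇒  r_B = 11 − 3 = 8

rB=8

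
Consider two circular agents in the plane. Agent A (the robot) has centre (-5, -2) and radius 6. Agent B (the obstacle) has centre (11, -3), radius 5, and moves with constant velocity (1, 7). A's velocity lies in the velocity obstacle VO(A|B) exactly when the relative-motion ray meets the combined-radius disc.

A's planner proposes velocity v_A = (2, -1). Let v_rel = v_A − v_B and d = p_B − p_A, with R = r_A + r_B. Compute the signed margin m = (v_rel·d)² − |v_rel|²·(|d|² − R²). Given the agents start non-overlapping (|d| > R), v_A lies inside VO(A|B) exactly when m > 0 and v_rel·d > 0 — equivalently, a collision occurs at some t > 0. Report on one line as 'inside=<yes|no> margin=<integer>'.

d = (16, -1),  |d|² = 257;  R = 6+5 = 11,  c = 257−11² = 136
v_rel = (1, -8),  |v_rel|² = 65;  v_rel·d = (1)·(16) + (-8)·(-1) = 24
65·t² − 48·t + 136 = 0  ⇒  m = 24² − 65·136 = -8264
m = -8264 < 0,  v_rel·d = 24 > 0  ⇒  outside

inside=no margin=-8264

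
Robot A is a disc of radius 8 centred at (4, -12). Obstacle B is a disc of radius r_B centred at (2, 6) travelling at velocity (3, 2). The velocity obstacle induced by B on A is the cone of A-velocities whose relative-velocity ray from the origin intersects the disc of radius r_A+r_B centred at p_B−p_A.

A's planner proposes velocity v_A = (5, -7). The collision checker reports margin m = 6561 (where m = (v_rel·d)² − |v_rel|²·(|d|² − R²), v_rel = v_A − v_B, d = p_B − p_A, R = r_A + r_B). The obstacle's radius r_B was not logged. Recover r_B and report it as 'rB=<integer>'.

m = 6561
d = (-2, 18);  v_rel = (2, -9),  |v_rel|² = 85
v_rel×d = (2)·(18) − (-9)·(-2) = 18
since m = R²·85 − 18²:  R² = (324 + 6561) / 85 = 81
R = √81 = 9  ⇒  r_B = 9 − 8 = 1

rB=1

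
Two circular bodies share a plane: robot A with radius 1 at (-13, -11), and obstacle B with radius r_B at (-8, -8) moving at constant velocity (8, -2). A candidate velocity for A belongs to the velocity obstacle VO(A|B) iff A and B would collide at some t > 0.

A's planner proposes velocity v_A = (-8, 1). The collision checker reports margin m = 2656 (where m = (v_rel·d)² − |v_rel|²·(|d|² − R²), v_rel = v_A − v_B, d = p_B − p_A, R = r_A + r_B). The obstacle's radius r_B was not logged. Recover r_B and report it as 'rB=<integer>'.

m = 2656
d = (5, 3);  v_rel = (-16, 3),  |v_rel|² = 265
v_rel×d = (-16)·(3) − (3)·(5) = -63
since m = R²·265 − (-63)²:  R² = (3969 + 2656) / 265 = 25
R = √25 = 5  ⇒  r_B = 5 − 1 = 4

rB=4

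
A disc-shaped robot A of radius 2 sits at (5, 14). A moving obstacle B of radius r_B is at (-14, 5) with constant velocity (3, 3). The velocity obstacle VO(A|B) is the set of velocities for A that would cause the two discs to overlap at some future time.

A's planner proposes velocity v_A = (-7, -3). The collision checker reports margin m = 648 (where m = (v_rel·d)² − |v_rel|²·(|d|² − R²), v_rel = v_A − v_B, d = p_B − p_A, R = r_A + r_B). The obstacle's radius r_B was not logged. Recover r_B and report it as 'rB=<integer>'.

m = 648
d = (-19, -9);  v_rel = (-10, -6),  |v_rel|² = 136
v_rel×d = (-10)·(-9) − (-6)·(-19) = -24
since m = R²·136 − (-24)²:  R² = (576 + 648) / 136 = 9
R = √9 = 3  ⇒  r_B = 3 − 2 = 1

rB=1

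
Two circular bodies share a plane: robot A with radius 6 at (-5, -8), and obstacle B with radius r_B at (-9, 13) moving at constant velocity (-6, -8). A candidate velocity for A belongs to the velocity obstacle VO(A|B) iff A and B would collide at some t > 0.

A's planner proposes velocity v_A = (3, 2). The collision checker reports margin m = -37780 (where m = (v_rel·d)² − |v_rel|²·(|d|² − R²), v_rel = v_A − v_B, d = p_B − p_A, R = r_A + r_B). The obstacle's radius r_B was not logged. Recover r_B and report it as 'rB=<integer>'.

m = -37780
d = (-4, 21);  v_rel = (9, 10),  |v_rel|² = 181
v_rel×d = (9)·(21) − (10)·(-4) = 229
since m = R²·181 − 229²:  R² = (52441 + -37780) / 181 = 81
R = √81 = 9  ⇒  r_B = 9 − 6 = 3

rB=3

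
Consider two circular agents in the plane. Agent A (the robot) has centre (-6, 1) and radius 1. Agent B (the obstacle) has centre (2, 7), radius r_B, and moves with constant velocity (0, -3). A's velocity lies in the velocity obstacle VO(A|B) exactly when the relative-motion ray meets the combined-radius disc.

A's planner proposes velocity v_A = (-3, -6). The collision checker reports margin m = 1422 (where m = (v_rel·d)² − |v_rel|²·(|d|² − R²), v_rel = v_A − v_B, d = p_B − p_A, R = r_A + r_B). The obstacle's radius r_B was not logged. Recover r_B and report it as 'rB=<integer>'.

m = 1422
d = (8, 6);  v_rel = (-3, -3),  |v_rel|² = 18
v_rel×d = (-3)·(6) − (-3)·(8) = 6
since m = R²·18 − 6²:  R² = (36 + 1422) / 18 = 81
R = √81 = 9  ⇒  r_B = 9 − 1 = 8

rB=8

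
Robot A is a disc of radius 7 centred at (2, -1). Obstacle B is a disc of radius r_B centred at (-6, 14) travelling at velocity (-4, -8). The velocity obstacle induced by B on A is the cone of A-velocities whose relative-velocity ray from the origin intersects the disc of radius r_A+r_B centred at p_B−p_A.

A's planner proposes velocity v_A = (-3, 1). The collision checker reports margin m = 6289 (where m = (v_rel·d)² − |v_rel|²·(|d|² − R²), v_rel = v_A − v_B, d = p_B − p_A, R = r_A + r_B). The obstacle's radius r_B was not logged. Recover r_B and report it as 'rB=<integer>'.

m = 6289
d = (-8, 15);  v_rel = (1, 9),  |v_rel|² = 82
v_rel×d = (1)·(15) − (9)·(-8) = 87
since m = R²·82 − 87²:  R² = (7569 + 6289) / 82 = 169
R = √169 = 13  ⇒  r_B = 13 − 7 = 6

rB=6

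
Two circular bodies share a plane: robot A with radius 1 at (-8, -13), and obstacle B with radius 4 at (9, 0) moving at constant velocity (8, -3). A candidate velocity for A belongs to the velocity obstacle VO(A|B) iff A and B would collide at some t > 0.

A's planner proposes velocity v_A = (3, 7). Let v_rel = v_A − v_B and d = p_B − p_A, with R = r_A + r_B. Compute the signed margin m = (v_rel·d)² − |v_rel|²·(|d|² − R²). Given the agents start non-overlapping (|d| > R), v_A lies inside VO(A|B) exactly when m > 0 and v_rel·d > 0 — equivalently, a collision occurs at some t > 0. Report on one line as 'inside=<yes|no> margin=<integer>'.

d = (17, 13),  |d|² = 458;  R = 1+4 = 5,  c = 458−5² = 433
v_rel = (-5, 10),  |v_rel|² = 125;  v_rel·d = (-5)·(17) + (10)·(13) = 45
125·t² − 90·t + 433 = 0  ⇒  m = 45² − 125·433 = -52100
m = -52100 < 0,  v_rel·d = 45 > 0  ⇒  outside

inside=no margin=-52100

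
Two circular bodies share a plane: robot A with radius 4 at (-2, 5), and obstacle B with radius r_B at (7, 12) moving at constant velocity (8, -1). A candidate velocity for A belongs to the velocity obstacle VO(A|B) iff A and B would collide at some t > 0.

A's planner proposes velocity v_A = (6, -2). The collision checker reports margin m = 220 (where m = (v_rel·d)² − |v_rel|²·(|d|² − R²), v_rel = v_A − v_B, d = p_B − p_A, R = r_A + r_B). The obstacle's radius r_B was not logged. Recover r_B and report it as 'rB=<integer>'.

m = 220
d = (9, 7);  v_rel = (-2, -1),  |v_rel|² = 5
v_rel×d = (-2)·(7) − (-1)·(9) = -5
since m = R²·5 − (-5)²:  R² = (25 + 220) / 5 = 49
R = √49 = 7  ⇒  r_B = 7 − 4 = 3

rB=3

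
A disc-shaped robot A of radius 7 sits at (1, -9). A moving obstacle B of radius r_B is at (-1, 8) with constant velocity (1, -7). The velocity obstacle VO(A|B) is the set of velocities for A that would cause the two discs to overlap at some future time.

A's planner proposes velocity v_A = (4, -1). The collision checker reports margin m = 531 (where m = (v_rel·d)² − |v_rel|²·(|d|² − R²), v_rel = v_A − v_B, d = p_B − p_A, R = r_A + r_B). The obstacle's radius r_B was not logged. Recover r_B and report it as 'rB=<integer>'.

m = 531
d = (-2, 17);  v_rel = (3, 6),  |v_rel|² = 45
v_rel×d = (3)·(17) − (6)·(-2) = 63
since m = R²·45 − 63²:  R² = (3969 + 531) / 45 = 100
R = √100 = 10  ⇒  r_B = 10 − 7 = 3

rB=3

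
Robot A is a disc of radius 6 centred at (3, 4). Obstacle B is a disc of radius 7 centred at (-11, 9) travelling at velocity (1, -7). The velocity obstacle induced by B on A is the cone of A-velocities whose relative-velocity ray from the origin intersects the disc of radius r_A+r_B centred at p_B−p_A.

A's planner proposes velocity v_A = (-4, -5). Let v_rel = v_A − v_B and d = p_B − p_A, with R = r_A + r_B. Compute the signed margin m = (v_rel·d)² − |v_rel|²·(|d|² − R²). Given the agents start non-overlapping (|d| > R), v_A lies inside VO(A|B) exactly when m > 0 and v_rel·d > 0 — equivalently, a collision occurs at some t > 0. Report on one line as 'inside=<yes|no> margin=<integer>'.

d = (-14, 5),  |d|² = 221;  R = 6+7 = 13,  c = 221−13² = 52
v_rel = (-5, 2),  |v_rel|² = 29;  v_rel·d = (-5)·(-14) + (2)·(5) = 80
29·t² − 160·t + 52 = 0  ⇒  m = 80² − 29·52 = 4892
m = 4892 > 0,  v_rel·d = 80 > 0  ⇒  inside

inside=yes margin=4892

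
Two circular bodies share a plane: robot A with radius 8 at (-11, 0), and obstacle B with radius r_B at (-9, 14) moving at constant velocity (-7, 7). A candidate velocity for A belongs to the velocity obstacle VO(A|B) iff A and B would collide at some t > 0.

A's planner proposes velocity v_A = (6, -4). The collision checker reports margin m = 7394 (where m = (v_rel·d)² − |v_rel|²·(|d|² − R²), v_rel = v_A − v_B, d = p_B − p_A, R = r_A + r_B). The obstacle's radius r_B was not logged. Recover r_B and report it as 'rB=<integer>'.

m = 7394
d = (2, 14);  v_rel = (13, -11),  |v_rel|² = 290
v_rel×d = (13)·(14) − (-11)·(2) = 204
since m = R²·290 − 204²:  R² = (41616 + 7394) / 290 = 169
R = √169 = 13  ⇒  r_B = 13 − 8 = 5

rB=5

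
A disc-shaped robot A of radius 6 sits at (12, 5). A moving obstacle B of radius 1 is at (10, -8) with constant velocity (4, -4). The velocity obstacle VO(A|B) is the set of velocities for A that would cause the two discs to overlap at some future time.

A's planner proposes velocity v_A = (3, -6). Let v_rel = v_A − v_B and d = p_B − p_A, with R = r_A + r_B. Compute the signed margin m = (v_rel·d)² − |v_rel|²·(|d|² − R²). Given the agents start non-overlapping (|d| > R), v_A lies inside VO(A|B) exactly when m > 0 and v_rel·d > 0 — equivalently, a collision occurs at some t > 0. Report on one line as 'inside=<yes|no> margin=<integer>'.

d = (-2, -13),  |d|² = 173;  R = 6+1 = 7,  c = 173−7² = 124
v_rel = (-1, -2),  |v_rel|² = 5;  v_rel·d = (-1)·(-2) + (-2)·(-13) = 28
5·t² − 56·t + 124 = 0  ⇒  m = 28² − 5·124 = 164
m = 164 > 0,  v_rel·d = 28 > 0  ⇒  inside

inside=yes margin=164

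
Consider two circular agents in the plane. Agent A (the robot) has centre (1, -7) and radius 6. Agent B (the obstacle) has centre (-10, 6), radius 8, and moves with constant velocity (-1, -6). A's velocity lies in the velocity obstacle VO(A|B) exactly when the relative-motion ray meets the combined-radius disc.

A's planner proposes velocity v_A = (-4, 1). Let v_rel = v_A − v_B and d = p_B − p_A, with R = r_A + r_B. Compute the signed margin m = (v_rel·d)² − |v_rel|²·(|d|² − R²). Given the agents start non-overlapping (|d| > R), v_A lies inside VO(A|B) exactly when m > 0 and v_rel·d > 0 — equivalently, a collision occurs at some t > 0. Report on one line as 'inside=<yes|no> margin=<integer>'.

d = (-11, 13),  |d|² = 290;  R = 6+8 = 14,  c = 290−14² = 94
v_rel = (-3, 7),  |v_rel|² = 58;  v_rel·d = (-3)·(-11) + (7)·(13) = 124
58·t² − 248·t + 94 = 0  ⇒  m = 124² − 58·94 = 9924
m = 9924 > 0,  v_rel·d = 124 > 0  ⇒  inside

inside=yes margin=9924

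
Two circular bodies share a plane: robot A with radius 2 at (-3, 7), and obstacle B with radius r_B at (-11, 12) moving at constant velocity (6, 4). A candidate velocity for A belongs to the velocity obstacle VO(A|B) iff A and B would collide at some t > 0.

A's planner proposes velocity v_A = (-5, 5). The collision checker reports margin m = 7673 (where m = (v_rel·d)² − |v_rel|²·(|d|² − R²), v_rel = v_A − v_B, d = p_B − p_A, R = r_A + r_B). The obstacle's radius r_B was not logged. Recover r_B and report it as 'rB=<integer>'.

m = 7673
d = (-8, 5);  v_rel = (-11, 1),  |v_rel|² = 122
v_rel×d = (-11)·(5) − (1)·(-8) = -47
since m = R²·122 − (-47)²:  R² = (2209 + 7673) / 122 = 81
R = √81 = 9  ⇒  r_B = 9 − 2 = 7

rB=7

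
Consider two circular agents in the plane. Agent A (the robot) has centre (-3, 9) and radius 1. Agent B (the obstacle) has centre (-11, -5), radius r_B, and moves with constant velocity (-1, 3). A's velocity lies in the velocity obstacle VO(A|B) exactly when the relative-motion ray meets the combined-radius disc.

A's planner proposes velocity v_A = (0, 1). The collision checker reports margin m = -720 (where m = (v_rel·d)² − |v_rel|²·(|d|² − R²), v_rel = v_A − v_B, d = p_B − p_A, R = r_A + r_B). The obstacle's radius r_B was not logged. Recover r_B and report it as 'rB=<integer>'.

m = -720
d = (-8, -14);  v_rel = (1, -2),  |v_rel|² = 5
v_rel×d = (1)·(-14) − (-2)·(-8) = -30
since m = R²·5 − (-30)²:  R² = (900 + -720) / 5 = 36
R = √36 = 6  ⇒  r_B = 6 − 1 = 5

rB=5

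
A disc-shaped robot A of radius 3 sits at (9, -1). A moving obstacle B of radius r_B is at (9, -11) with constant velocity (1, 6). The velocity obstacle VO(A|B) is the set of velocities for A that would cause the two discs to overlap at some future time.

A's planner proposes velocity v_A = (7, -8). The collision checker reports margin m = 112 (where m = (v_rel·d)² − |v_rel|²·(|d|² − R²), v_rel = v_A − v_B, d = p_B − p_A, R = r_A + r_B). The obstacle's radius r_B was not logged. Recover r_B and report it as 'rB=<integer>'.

m = 112
d = (0, -10);  v_rel = (6, -14),  |v_rel|² = 232
v_rel×d = (6)·(-10) − (-14)·(0) = -60
since m = R²·232 − (-60)²:  R² = (3600 + 112) / 232 = 16
R = √16 = 4  ⇒  r_B = 4 − 3 = 1

rB=1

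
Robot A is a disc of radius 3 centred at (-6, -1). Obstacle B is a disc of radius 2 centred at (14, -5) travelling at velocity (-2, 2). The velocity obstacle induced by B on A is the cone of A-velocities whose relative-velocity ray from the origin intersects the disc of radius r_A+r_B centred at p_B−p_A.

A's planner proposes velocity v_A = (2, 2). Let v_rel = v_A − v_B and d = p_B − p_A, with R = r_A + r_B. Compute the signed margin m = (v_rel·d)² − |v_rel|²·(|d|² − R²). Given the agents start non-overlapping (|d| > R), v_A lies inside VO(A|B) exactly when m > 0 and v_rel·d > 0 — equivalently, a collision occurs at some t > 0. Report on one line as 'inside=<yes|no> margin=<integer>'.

d = (20, -4),  |d|² = 416;  R = 3+2 = 5,  c = 416−5² = 391
v_rel = (4, 0),  |v_rel|² = 16;  v_rel·d = (4)·(20) + (0)·(-4) = 80
16·t² − 160·t + 391 = 0  ⇒  m = 80² − 16·391 = 144
m = 144 > 0,  v_rel·d = 80 > 0  ⇒  inside

inside=yes margin=144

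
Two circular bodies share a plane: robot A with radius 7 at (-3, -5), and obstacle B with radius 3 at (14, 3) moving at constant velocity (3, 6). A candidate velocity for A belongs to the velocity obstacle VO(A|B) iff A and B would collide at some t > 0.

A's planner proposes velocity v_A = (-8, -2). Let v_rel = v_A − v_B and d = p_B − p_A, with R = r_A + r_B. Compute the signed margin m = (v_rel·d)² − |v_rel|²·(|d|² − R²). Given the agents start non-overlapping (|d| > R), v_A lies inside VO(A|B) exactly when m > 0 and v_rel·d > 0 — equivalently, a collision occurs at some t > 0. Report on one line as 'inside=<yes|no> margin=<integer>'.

d = (17, 8),  |d|² = 353;  R = 7+3 = 10,  c = 353−10² = 253
v_rel = (-11, -8),  |v_rel|² = 185;  v_rel·d = (-11)·(17) + (-8)·(8) = -251
185·t² + 502·t + 253 = 0  ⇒  m = (-251)² − 185·253 = 16196
m = 16196 > 0,  v_rel·d = -251 < 0  ⇒  outside

inside=no margin=16196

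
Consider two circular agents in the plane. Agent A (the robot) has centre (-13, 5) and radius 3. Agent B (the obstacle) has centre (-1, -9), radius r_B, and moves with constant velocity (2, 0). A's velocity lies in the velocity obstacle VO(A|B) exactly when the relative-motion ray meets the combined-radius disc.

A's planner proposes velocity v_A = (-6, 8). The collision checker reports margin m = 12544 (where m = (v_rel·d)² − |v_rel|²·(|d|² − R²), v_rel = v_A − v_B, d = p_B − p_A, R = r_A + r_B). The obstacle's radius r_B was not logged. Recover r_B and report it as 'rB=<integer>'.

m = 12544
d = (12, -14);  v_rel = (-8, 8),  |v_rel|² = 128
v_rel×d = (-8)·(-14) − (8)·(12) = 16
since m = R²·128 − 16²:  R² = (256 + 12544) / 128 = 100
R = √100 = 10  ⇒  r_B = 10 − 3 = 7

rB=7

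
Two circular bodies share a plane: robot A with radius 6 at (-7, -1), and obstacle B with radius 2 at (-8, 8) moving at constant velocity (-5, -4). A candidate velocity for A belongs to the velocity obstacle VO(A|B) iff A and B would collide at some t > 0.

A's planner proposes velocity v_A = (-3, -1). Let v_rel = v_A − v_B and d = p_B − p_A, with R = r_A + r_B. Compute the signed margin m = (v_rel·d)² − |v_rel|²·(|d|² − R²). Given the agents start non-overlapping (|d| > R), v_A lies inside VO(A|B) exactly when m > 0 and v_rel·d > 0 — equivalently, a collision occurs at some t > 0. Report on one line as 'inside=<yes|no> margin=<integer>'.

d = (-1, 9),  |d|² = 82;  R = 6+2 = 8,  c = 82−8² = 18
v_rel = (2, 3),  |v_rel|² = 13;  v_rel·d = (2)·(-1) + (3)·(9) = 25
13·t² − 50·t + 18 = 0  ⇒  m = 25² − 13·18 = 391
m = 391 > 0,  v_rel·d = 25 > 0  ⇒  inside

inside=yes margin=391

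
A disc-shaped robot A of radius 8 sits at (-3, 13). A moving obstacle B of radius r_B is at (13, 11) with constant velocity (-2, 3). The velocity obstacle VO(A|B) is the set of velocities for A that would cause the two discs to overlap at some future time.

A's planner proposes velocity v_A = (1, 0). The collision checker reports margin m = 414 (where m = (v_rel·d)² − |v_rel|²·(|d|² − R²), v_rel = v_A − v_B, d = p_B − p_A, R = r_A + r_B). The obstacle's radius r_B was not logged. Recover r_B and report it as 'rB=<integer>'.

m = 414
d = (16, -2);  v_rel = (3, -3),  |v_rel|² = 18
v_rel×d = (3)·(-2) − (-3)·(16) = 42
since m = R²·18 − 42²:  R² = (1764 + 414) / 18 = 121
R = √121 = 11  ⇒  r_B = 11 − 8 = 3

rB=3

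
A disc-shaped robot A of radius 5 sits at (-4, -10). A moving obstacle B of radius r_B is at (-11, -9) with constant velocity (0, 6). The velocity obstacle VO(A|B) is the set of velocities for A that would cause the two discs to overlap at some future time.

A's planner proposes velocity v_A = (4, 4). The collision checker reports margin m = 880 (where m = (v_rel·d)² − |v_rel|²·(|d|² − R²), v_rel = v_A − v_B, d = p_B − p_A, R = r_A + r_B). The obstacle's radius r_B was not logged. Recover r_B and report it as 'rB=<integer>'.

m = 880
d = (-7, 1);  v_rel = (4, -2),  |v_rel|² = 20
v_rel×d = (4)·(1) − (-2)·(-7) = -10
since m = R²·20 − (-10)²:  R² = (100 + 880) / 20 = 49
R = √49 = 7  ⇒  r_B = 7 − 5 = 2

rB=2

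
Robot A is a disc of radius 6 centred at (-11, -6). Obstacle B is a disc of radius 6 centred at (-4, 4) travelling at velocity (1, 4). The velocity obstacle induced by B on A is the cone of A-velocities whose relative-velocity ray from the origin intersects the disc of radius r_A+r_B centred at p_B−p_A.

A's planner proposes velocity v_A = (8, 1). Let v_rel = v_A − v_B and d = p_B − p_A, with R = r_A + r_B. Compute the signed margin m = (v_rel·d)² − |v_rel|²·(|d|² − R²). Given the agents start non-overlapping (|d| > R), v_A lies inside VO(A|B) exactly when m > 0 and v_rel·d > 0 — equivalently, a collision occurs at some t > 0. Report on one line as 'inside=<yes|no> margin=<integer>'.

d = (7, 10),  |d|² = 149;  R = 6+6 = 12,  c = 149−12² = 5
v_rel = (7, -3),  |v_rel|² = 58;  v_rel·d = (7)·(7) + (-3)·(10) = 19
58·t² − 38·t + 5 = 0  ⇒  m = 19² − 58·5 = 71
m = 71 > 0,  v_rel·d = 19 > 0  ⇒  inside

inside=yes margin=71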